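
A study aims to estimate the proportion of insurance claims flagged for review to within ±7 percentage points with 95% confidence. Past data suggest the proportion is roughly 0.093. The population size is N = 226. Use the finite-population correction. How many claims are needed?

52

For a proportion with margin E = 0.07 at 95% confidence, z = 1.960.
n = p̂(1−p̂)(z/E)² = 0.093 × 0.907 × (1.960/0.07)² = 66.13 — call this n₀.
Finite-population correction with N = 226: n = n₀ / (1 + (n₀−1)/N) = 66.13 / 1.288 = 51.34
Round up: n = 52.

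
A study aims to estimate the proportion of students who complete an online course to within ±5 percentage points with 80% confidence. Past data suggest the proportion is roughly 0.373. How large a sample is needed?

154

For a proportion with margin E = 0.05 at 80% confidence, z = 1.282.
n = p̂(1−p̂)(z/E)² = 0.373 × 0.627 × (1.282/0.05)² = 153.75
Round up: n = 154.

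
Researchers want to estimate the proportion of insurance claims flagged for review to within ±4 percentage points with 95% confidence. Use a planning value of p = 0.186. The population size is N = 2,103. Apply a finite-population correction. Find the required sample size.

For a proportion with margin E = 0.04 at 95% confidence, z = 1.960.
n = p̂(1−p̂)(z/E)² = 0.186 × 0.814 × (1.960/0.04)² = 363.52 — call this n₀.
Finite-population correction with N = 2,103: n = n₀ / (1 + (n₀−1)/N) = 363.52 / 1.172 = 310.17
Round up: n = 311.

311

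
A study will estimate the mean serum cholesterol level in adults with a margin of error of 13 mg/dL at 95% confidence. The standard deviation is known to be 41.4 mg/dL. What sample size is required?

For a mean, the margin of error is E = z·σ/√n, so n = (zσ/E)².
At 95% confidence, z = 1.960.
n = (1.960 × 41.4 / 13)² = 38.96
Round up: n = 39.

39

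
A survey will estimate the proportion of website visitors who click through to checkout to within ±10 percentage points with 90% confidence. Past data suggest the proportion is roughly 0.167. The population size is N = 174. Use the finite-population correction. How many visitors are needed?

For a proportion with margin E = 0.1 at 90% confidence, z = 1.645.
n = p̂(1−p̂)(z/E)² = 0.167 × 0.833 × (1.645/0.1)² = 37.64 — call this n₀.
Finite-population correction with N = 174: n = n₀ / (1 + (n₀−1)/N) = 37.64 / 1.211 = 31.08
Round up: n = 32.

n = 32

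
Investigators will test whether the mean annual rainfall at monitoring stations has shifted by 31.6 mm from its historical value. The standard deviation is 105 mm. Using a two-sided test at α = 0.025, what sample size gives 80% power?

n = 105

For a one-sample z-test, n = ((z_{α/2} + z_β)·σ/δ)².
z_{α/2} = 2.241 (two-sided α = 0.025); z_β = 0.842 (power 80% → β = 0.2).
n = (3.083 × 105 / 31.6)² = 104.94
Round up: n = 105.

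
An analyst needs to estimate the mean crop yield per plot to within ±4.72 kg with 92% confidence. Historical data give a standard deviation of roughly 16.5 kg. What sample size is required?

38

For a mean, the margin of error is E = z·σ/√n, so n = (zσ/E)².
At 92% confidence, z = 1.751.
n = (1.751 × 16.5 / 4.72)² = 37.47
Round up: n = 38.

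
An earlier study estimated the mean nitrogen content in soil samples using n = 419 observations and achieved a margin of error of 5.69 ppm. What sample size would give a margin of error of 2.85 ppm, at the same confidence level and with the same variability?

1671

Margin of error scales as 1/√n, so n₂ = n₁·(E₁/E₂)².
n₂ = 419 × (5.69/2.85)² = 419 × 3.986 = 1670.13
Round up: n₂ = 1671.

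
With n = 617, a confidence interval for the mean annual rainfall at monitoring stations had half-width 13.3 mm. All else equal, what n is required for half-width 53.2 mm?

Margin of error scales as 1/√n, so n₂ = n₁·(E₁/E₂)².
n₂ = 617 × (13.3/53.2)² = 617 × 0.0625 = 38.56
Round up: n₂ = 39.

39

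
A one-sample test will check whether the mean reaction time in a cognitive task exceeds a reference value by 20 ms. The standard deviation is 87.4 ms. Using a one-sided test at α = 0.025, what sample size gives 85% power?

172

For a one-sample z-test, n = ((z_α + z_β)·σ/δ)².
z_α = 1.960 (one-sided α = 0.025); z_β = 1.036 (power 85% → β = 0.15).
n = (2.996 × 87.4 / 20)² = 171.41
Round up: n = 172.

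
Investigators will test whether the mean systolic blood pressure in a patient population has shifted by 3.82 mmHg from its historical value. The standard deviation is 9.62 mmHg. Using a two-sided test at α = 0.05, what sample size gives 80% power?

For a one-sample z-test, n = ((z_{α/2} + z_β)·σ/δ)².
z_{α/2} = 1.960 (two-sided α = 0.05); z_β = 0.842 (power 80% → β = 0.2).
n = (2.802 × 9.62 / 3.82)² = 49.79
Round up: n = 50.

50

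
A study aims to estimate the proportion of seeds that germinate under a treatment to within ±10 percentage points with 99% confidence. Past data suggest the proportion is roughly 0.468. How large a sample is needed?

For a proportion with margin E = 0.1 at 99% confidence, z = 2.576.
n = p̂(1−p̂)(z/E)² = 0.468 × 0.532 × (2.576/0.1)² = 165.21
Round up: n = 166.

n = 166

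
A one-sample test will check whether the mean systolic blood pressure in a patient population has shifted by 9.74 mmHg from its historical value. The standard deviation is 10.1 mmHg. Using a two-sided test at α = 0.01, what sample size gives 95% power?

For a one-sample z-test, n = ((z_{α/2} + z_β)·σ/δ)².
z_{α/2} = 2.576 (two-sided α = 0.01); z_β = 1.645 (power 95% → β = 0.05).
n = (4.221 × 10.1 / 9.74)² = 19.16
Round up: n = 20.

20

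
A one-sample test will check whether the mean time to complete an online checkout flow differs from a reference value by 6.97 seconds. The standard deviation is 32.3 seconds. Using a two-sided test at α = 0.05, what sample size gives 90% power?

226

For a one-sample z-test, n = ((z_{α/2} + z_β)·σ/δ)².
z_{α/2} = 1.960 (two-sided α = 0.05); z_β = 1.282 (power 90% → β = 0.1).
n = (3.242 × 32.3 / 6.97)² = 225.72
Round up: n = 226.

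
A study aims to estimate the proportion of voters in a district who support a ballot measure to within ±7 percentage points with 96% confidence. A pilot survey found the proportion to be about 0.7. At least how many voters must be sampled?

181

For a proportion with margin E = 0.07 at 96% confidence, z = 2.054.
n = p̂(1−p̂)(z/E)² = 0.7 × 0.3 × (2.054/0.07)² = 180.81
Round up: n = 181.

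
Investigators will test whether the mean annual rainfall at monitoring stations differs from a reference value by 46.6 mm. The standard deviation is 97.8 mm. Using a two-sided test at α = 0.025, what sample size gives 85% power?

48

For a one-sample z-test, n = ((z_{α/2} + z_β)·σ/δ)².
z_{α/2} = 2.241 (two-sided α = 0.025); z_β = 1.036 (power 85% → β = 0.15).
n = (3.277 × 97.8 / 46.6)² = 47.30
Round up: n = 48.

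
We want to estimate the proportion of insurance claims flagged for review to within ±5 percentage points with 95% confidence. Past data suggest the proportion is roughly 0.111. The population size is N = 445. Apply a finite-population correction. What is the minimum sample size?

For a proportion with margin E = 0.05 at 95% confidence, z = 1.960.
n = p̂(1−p̂)(z/E)² = 0.111 × 0.889 × (1.960/0.05)² = 151.63 — call this n₀.
Finite-population correction with N = 445: n = n₀ / (1 + (n₀−1)/N) = 151.63 / 1.338 = 113.33
Round up: n = 114.

114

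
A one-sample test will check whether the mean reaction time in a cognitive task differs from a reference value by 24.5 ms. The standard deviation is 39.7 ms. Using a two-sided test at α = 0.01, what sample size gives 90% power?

For a one-sample z-test, n = ((z_{α/2} + z_β)·σ/δ)².
z_{α/2} = 2.576 (two-sided α = 0.01); z_β = 1.282 (power 90% → β = 0.1).
n = (3.858 × 39.7 / 24.5)² = 39.08
Round up: n = 40.

n = 40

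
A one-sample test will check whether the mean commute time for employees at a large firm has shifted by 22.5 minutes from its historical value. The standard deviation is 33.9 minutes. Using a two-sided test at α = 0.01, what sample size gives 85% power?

For a one-sample z-test, n = ((z_{α/2} + z_β)·σ/δ)².
z_{α/2} = 2.576 (two-sided α = 0.01); z_β = 1.036 (power 85% → β = 0.15).
n = (3.612 × 33.9 / 22.5)² = 29.62
Round up: n = 30.

n = 30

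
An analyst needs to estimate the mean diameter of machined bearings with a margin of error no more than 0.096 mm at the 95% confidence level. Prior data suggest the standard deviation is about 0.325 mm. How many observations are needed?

45

For a mean, the margin of error is E = z·σ/√n, so n = (zσ/E)².
At 95% confidence, z = 1.960.
n = (1.960 × 0.325 / 0.096)² = 44.03
Round up: n = 45.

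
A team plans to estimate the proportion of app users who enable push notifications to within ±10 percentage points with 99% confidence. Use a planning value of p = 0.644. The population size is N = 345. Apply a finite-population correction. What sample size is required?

For a proportion with margin E = 0.1 at 99% confidence, z = 2.576.
n = p̂(1−p̂)(z/E)² = 0.644 × 0.356 × (2.576/0.1)² = 152.13 — call this n₀.
Finite-population correction with N = 345: n = n₀ / (1 + (n₀−1)/N) = 152.13 / 1.438 = 105.79
Round up: n = 106.

106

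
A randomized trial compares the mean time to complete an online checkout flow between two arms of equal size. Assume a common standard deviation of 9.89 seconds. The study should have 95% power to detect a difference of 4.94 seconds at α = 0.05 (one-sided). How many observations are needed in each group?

For two equal groups, n per group = 2·((z_α + z_β)·σ/δ)².
z_α = 1.645; z_β = 1.645 (power 95%).
n = 2 × (3.290 × 9.89 / 4.94)² = 2 × 43.38 = 86.76
Round up: n = 87 per group.

87 per group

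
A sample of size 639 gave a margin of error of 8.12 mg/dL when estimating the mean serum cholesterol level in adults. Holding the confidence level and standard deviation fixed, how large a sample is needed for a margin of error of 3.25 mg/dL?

3989

Margin of error scales as 1/√n, so n₂ = n₁·(E₁/E₂)².
n₂ = 639 × (8.12/3.25)² = 639 × 6.242 = 3988.64
Round up: n₂ = 3989.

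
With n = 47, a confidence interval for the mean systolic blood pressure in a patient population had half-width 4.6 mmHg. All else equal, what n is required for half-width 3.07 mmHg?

106

Margin of error scales as 1/√n, so n₂ = n₁·(E₁/E₂)².
n₂ = 47 × (4.6/3.07)² = 47 × 2.245 = 105.52
Round up: n₂ = 106.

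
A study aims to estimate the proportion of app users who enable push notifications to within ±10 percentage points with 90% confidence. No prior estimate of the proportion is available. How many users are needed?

For a proportion with margin E = 0.1 at 90% confidence, z = 1.645.
With no prior estimate, use p = 0.5, which maximizes p(1−p) at 0.25.
n = 0.25 × (z/E)² = 0.25 × (1.645/0.1)² = 67.65
Round up: n = 68.

n = 68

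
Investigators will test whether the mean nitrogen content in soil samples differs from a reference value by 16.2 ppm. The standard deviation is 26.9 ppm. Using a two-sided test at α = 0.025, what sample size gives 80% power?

n = 27

For a one-sample z-test, n = ((z_{α/2} + z_β)·σ/δ)².
z_{α/2} = 2.241 (two-sided α = 0.025); z_β = 0.842 (power 80% → β = 0.2).
n = (3.083 × 26.9 / 16.2)² = 26.21
Round up: n = 27.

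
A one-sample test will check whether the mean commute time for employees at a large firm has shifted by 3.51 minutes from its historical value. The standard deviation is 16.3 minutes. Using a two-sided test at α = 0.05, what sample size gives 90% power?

For a one-sample z-test, n = ((z_{α/2} + z_β)·σ/δ)².
z_{α/2} = 1.960 (two-sided α = 0.05); z_β = 1.282 (power 90% → β = 0.1).
n = (3.242 × 16.3 / 3.51)² = 226.67
Round up: n = 227.

227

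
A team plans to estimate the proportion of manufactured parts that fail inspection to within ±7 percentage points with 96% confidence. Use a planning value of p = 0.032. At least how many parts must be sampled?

27

For a proportion with margin E = 0.07 at 96% confidence, z = 2.054.
n = p̂(1−p̂)(z/E)² = 0.032 × 0.968 × (2.054/0.07)² = 26.67
Round up: n = 27.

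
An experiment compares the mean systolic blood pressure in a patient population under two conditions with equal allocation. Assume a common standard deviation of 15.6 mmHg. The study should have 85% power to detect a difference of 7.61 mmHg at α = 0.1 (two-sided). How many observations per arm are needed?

61 per group

For two equal groups, n per group = 2·((z_{α/2} + z_β)·σ/δ)².
z_{α/2} = 1.645; z_β = 1.036 (power 85%).
n = 2 × (2.681 × 15.6 / 7.61)² = 2 × 30.20 = 60.40
Round up: n = 61 per group.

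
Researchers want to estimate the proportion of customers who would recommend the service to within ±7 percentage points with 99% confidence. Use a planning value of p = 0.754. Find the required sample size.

For a proportion with margin E = 0.07 at 99% confidence, z = 2.576.
n = p̂(1−p̂)(z/E)² = 0.754 × 0.246 × (2.576/0.07)² = 251.19
Round up: n = 252.

252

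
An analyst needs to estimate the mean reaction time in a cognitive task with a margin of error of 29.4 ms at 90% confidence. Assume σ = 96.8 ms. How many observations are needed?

For a mean, the margin of error is E = z·σ/√n, so n = (zσ/E)².
At 90% confidence, z = 1.645.
n = (1.645 × 96.8 / 29.4)² = 29.34
Round up: n = 30.

30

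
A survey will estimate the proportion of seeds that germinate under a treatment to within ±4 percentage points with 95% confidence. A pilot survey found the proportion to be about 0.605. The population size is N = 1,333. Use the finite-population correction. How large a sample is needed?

402

For a proportion with margin E = 0.04 at 95% confidence, z = 1.960.
n = p̂(1−p̂)(z/E)² = 0.605 × 0.395 × (1.960/0.04)² = 573.78 — call this n₀.
Finite-population correction with N = 1,333: n = n₀ / (1 + (n₀−1)/N) = 573.78 / 1.43 = 401.24
Round up: n = 402.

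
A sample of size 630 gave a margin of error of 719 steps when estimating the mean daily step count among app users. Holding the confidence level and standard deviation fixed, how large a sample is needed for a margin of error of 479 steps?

1420

Margin of error scales as 1/√n, so n₂ = n₁·(E₁/E₂)².
n₂ = 630 × (719/479)² = 630 × 2.253 = 1419.39
Round up: n₂ = 1420.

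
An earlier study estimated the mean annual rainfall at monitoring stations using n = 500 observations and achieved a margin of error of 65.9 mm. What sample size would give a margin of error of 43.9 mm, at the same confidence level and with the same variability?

Margin of error scales as 1/√n, so n₂ = n₁·(E₁/E₂)².
n₂ = 500 × (65.9/43.9)² = 500 × 2.253 = 1126.50
Round up: n₂ = 1127.

1127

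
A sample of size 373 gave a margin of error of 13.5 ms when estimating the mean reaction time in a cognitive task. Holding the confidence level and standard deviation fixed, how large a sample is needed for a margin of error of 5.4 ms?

2332

Margin of error scales as 1/√n, so n₂ = n₁·(E₁/E₂)².
n₂ = 373 × (13.5/5.4)² = 373 × 6.25 = 2331.25
Round up: n₂ = 2332.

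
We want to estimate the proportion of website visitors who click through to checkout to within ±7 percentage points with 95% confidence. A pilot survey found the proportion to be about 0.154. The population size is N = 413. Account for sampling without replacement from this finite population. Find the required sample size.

For a proportion with margin E = 0.07 at 95% confidence, z = 1.960.
n = p̂(1−p̂)(z/E)² = 0.154 × 0.846 × (1.960/0.07)² = 102.14 — call this n₀.
Finite-population correction with N = 413: n = n₀ / (1 + (n₀−1)/N) = 102.14 / 1.245 = 82.04
Round up: n = 83.

83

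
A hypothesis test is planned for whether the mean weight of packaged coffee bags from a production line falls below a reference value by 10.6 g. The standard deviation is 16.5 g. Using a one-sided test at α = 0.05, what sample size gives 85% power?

For a one-sample z-test, n = ((z_α + z_β)·σ/δ)².
z_α = 1.645 (one-sided α = 0.05); z_β = 1.036 (power 85% → β = 0.15).
n = (2.681 × 16.5 / 10.6)² = 17.42
Round up: n = 18.

18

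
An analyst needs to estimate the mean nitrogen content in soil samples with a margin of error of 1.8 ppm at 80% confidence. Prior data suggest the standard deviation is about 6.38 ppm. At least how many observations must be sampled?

n = 21

For a mean, the margin of error is E = z·σ/√n, so n = (zσ/E)².
At 80% confidence, z = 1.282.
n = (1.282 × 6.38 / 1.8)² = 20.65
Round up: n = 21.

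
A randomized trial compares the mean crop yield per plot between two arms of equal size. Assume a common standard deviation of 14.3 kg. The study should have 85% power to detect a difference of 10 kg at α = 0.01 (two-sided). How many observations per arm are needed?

54 per group

For two equal groups, n per group = 2·((z_{α/2} + z_β)·σ/δ)².
z_{α/2} = 2.576; z_β = 1.036 (power 85%).
n = 2 × (3.612 × 14.3 / 10)² = 2 × 26.68 = 53.36
Round up: n = 54 per group.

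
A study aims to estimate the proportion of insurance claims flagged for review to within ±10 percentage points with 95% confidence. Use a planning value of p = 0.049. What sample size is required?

For a proportion with margin E = 0.1 at 95% confidence, z = 1.960.
n = p̂(1−p̂)(z/E)² = 0.049 × 0.951 × (1.960/0.1)² = 17.90
Round up: n = 18.

18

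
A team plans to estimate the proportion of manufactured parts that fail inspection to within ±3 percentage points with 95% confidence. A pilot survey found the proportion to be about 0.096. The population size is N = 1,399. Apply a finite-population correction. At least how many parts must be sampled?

For a proportion with margin E = 0.03 at 95% confidence, z = 1.960.
n = p̂(1−p̂)(z/E)² = 0.096 × 0.904 × (1.960/0.03)² = 370.43 — call this n₀.
Finite-population correction with N = 1,399: n = n₀ / (1 + (n₀−1)/N) = 370.43 / 1.264 = 293.06
Round up: n = 294.

n = 294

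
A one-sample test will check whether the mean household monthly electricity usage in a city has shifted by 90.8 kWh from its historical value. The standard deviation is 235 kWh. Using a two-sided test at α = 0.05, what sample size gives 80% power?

n = 53

For a one-sample z-test, n = ((z_{α/2} + z_β)·σ/δ)².
z_{α/2} = 1.960 (two-sided α = 0.05); z_β = 0.842 (power 80% → β = 0.2).
n = (2.802 × 235 / 90.8)² = 52.59
Round up: n = 53.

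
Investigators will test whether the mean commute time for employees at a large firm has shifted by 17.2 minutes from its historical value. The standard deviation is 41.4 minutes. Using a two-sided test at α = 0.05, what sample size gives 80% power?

46

For a one-sample z-test, n = ((z_{α/2} + z_β)·σ/δ)².
z_{α/2} = 1.960 (two-sided α = 0.05); z_β = 0.842 (power 80% → β = 0.2).
n = (2.802 × 41.4 / 17.2)² = 45.49
Round up: n = 46.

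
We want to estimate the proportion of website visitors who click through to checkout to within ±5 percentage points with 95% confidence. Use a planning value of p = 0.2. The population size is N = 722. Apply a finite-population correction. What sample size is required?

n = 184

For a proportion with margin E = 0.05 at 95% confidence, z = 1.960.
n = p̂(1−p̂)(z/E)² = 0.2 × 0.8 × (1.960/0.05)² = 245.86 — call this n₀.
Finite-population correction with N = 722: n = n₀ / (1 + (n₀−1)/N) = 245.86 / 1.339 = 183.61
Round up: n = 184.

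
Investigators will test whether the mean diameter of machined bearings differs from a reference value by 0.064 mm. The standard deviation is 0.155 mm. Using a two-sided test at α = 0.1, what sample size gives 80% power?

n = 37

For a one-sample z-test, n = ((z_{α/2} + z_β)·σ/δ)².
z_{α/2} = 1.645 (two-sided α = 0.1); z_β = 0.842 (power 80% → β = 0.2).
n = (2.487 × 0.155 / 0.064)² = 36.28
Round up: n = 37.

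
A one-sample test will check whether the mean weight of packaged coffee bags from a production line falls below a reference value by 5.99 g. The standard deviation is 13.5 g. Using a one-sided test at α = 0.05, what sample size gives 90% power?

For a one-sample z-test, n = ((z_α + z_β)·σ/δ)².
z_α = 1.645 (one-sided α = 0.05); z_β = 1.282 (power 90% → β = 0.1).
n = (2.927 × 13.5 / 5.99)² = 43.52
Round up: n = 44.

44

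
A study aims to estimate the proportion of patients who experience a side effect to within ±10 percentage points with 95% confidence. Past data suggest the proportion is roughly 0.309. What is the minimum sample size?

For a proportion with margin E = 0.1 at 95% confidence, z = 1.960.
n = p̂(1−p̂)(z/E)² = 0.309 × 0.691 × (1.960/0.1)² = 82.03
Round up: n = 83.

83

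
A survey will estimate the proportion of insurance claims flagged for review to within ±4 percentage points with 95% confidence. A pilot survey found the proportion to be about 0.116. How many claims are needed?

For a proportion with margin E = 0.04 at 95% confidence, z = 1.960.
n = p̂(1−p̂)(z/E)² = 0.116 × 0.884 × (1.960/0.04)² = 246.21
Round up: n = 247.

n = 247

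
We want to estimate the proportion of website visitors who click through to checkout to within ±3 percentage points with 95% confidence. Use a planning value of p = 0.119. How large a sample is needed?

For a proportion with margin E = 0.03 at 95% confidence, z = 1.960.
n = p̂(1−p̂)(z/E)² = 0.119 × 0.881 × (1.960/0.03)² = 447.50
Round up: n = 448.

n = 448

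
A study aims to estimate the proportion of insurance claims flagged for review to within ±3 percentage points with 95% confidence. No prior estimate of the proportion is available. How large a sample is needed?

For a proportion with margin E = 0.03 at 95% confidence, z = 1.960.
With no prior estimate, use p = 0.5, which maximizes p(1−p) at 0.25.
n = 0.25 × (z/E)² = 0.25 × (1.960/0.03)² = 1067.11
Round up: n = 1068.

1068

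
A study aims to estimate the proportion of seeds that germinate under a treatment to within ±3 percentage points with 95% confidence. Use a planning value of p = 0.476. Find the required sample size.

For a proportion with margin E = 0.03 at 95% confidence, z = 1.960.
n = p̂(1−p̂)(z/E)² = 0.476 × 0.524 × (1.960/0.03)² = 1064.65
Round up: n = 1065.

n = 1065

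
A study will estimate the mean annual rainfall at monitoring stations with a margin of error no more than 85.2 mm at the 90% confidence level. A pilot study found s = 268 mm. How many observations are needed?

n = 27

For a mean, the margin of error is E = z·σ/√n, so n = (zσ/E)².
At 90% confidence, z = 1.645.
n = (1.645 × 268 / 85.2)² = 26.77
Round up: n = 27.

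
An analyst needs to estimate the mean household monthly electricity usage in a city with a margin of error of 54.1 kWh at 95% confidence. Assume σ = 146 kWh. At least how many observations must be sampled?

n = 28

For a mean, the margin of error is E = z·σ/√n, so n = (zσ/E)².
At 95% confidence, z = 1.960.
n = (1.960 × 146 / 54.1)² = 27.98
Round up: n = 28.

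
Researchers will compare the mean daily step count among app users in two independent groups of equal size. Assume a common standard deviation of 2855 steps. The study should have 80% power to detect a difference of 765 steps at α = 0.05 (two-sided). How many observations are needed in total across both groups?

438 total

For two equal groups, n per group = 2·((z_{α/2} + z_β)·σ/δ)².
z_{α/2} = 1.960; z_β = 0.842 (power 80%).
n = 2 × (2.802 × 2855 / 765)² = 2 × 109.35 = 218.70
Round up: n = 219 per group.
Total across both groups: 2 × 219 = 438.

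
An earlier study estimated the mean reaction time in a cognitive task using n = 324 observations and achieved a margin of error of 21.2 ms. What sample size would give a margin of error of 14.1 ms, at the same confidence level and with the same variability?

n = 733

Margin of error scales as 1/√n, so n₂ = n₁·(E₁/E₂)².
n₂ = 324 × (21.2/14.1)² = 324 × 2.261 = 732.56
Round up: n₂ = 733.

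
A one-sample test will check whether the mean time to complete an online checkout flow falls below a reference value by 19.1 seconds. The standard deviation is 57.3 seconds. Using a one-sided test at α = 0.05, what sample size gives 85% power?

For a one-sample z-test, n = ((z_α + z_β)·σ/δ)².
z_α = 1.645 (one-sided α = 0.05); z_β = 1.036 (power 85% → β = 0.15).
n = (2.681 × 57.3 / 19.1)² = 64.69
Round up: n = 65.

n = 65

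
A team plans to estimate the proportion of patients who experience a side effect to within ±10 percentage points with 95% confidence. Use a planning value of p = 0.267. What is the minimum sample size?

For a proportion with margin E = 0.1 at 95% confidence, z = 1.960.
n = p̂(1−p̂)(z/E)² = 0.267 × 0.733 × (1.960/0.1)² = 75.18
Round up: n = 76.

76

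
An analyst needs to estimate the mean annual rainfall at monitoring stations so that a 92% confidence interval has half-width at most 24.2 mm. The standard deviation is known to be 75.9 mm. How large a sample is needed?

For a mean, the margin of error is E = z·σ/√n, so n = (zσ/E)².
At 92% confidence, z = 1.751.
n = (1.751 × 75.9 / 24.2)² = 30.16
Round up: n = 31.

31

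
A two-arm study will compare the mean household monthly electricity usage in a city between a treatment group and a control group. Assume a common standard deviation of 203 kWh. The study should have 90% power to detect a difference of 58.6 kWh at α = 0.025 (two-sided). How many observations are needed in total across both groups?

For two equal groups, n per group = 2·((z_{α/2} + z_β)·σ/δ)².
z_{α/2} = 2.241; z_β = 1.282 (power 90%).
n = 2 × (3.523 × 203 / 58.6)² = 2 × 148.94 = 297.88
Round up: n = 298 per group.
Total across both groups: 2 × 298 = 596.

596 total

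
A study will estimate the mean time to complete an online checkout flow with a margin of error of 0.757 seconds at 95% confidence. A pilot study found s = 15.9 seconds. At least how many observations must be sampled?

n = 1695

For a mean, the margin of error is E = z·σ/√n, so n = (zσ/E)².
At 95% confidence, z = 1.960.
n = (1.960 × 15.9 / 0.757)² = 1694.79
Round up: n = 1695.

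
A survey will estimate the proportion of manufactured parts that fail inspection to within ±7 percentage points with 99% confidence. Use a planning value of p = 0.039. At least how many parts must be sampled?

51

For a proportion with margin E = 0.07 at 99% confidence, z = 2.576.
n = p̂(1−p̂)(z/E)² = 0.039 × 0.961 × (2.576/0.07)² = 50.76
Round up: n = 51.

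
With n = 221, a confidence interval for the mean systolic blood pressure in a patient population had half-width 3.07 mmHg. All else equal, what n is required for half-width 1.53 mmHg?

890

Margin of error scales as 1/√n, so n₂ = n₁·(E₁/E₂)².
n₂ = 221 × (3.07/1.53)² = 221 × 4.026 = 889.75
Round up: n₂ = 890.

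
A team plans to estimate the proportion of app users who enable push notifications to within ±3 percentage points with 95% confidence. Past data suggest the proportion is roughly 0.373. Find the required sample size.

999

For a proportion with margin E = 0.03 at 95% confidence, z = 1.960.
n = p̂(1−p̂)(z/E)² = 0.373 × 0.627 × (1.960/0.03)² = 998.27
Round up: n = 999.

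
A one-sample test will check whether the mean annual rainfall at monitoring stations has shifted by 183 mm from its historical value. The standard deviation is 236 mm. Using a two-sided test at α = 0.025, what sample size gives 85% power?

For a one-sample z-test, n = ((z_{α/2} + z_β)·σ/δ)².
z_{α/2} = 2.241 (two-sided α = 0.025); z_β = 1.036 (power 85% → β = 0.15).
n = (3.277 × 236 / 183)² = 17.86
Round up: n = 18.

n = 18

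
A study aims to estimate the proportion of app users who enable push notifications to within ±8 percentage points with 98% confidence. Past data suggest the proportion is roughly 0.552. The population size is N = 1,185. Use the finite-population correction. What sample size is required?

For a proportion with margin E = 0.08 at 98% confidence, z = 2.326.
n = p̂(1−p̂)(z/E)² = 0.552 × 0.448 × (2.326/0.08)² = 209.05 — call this n₀.
Finite-population correction with N = 1,185: n = n₀ / (1 + (n₀−1)/N) = 209.05 / 1.176 = 177.76
Round up: n = 178.

178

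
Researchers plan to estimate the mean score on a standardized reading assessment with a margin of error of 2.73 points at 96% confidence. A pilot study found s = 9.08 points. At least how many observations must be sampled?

47

For a mean, the margin of error is E = z·σ/√n, so n = (zσ/E)².
At 96% confidence, z = 2.054.
n = (2.054 × 9.08 / 2.73)² = 46.67
Round up: n = 47.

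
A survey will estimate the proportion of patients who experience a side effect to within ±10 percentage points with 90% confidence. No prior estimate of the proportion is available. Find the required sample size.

For a proportion with margin E = 0.1 at 90% confidence, z = 1.645.
With no prior estimate, use p = 0.5, which maximizes p(1−p) at 0.25.
n = 0.25 × (z/E)² = 0.25 × (1.645/0.1)² = 67.65
Round up: n = 68.

n = 68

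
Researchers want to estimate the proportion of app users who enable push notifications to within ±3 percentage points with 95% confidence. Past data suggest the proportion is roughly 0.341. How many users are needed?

For a proportion with margin E = 0.03 at 95% confidence, z = 1.960.
n = p̂(1−p̂)(z/E)² = 0.341 × 0.659 × (1.960/0.03)² = 959.20
Round up: n = 960.

n = 960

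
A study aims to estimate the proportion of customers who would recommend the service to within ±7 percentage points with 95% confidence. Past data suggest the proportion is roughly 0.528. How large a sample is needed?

For a proportion with margin E = 0.07 at 95% confidence, z = 1.960.
n = p̂(1−p̂)(z/E)² = 0.528 × 0.472 × (1.960/0.07)² = 195.39
Round up: n = 196.

196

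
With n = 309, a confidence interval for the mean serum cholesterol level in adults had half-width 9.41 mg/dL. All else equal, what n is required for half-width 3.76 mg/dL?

Margin of error scales as 1/√n, so n₂ = n₁·(E₁/E₂)².
n₂ = 309 × (9.41/3.76)² = 309 × 6.263 = 1935.27
Round up: n₂ = 1936.

1936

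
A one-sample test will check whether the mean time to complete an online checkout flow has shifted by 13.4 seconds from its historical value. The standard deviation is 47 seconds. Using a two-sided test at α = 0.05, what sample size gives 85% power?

For a one-sample z-test, n = ((z_{α/2} + z_β)·σ/δ)².
z_{α/2} = 1.960 (two-sided α = 0.05); z_β = 1.036 (power 85% → β = 0.15).
n = (2.996 × 47 / 13.4)² = 110.43
Round up: n = 111.

111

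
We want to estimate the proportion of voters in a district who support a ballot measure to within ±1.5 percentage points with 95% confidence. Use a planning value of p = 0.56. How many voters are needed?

For a proportion with margin E = 0.015 at 95% confidence, z = 1.960.
n = p̂(1−p̂)(z/E)² = 0.56 × 0.44 × (1.960/0.015)² = 4206.98
Round up: n = 4207.

4207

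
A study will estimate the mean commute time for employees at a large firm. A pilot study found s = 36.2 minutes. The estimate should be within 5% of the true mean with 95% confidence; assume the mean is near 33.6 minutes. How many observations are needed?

For a mean, the margin of error is E = z·σ/√n, so n = (zσ/E)².
At 95% confidence, z = 1.960.
E = 5% of 33.6 = 1.68 minutes.
n = (1.960 × 36.2 / 1.68)² = 1783.65
Round up: n = 1784.

1784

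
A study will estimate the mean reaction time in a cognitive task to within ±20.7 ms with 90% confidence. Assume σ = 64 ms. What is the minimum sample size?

n = 26

For a mean, the margin of error is E = z·σ/√n, so n = (zσ/E)².
At 90% confidence, z = 1.645.
n = (1.645 × 64 / 20.7)² = 25.87
Round up: n = 26.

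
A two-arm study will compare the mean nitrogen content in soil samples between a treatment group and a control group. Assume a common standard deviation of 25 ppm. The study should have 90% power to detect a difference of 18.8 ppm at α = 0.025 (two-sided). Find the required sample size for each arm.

For two equal groups, n per group = 2·((z_{α/2} + z_β)·σ/δ)².
z_{α/2} = 2.241; z_β = 1.282 (power 90%).
n = 2 × (3.523 × 25 / 18.8)² = 2 × 21.95 = 43.90
Round up: n = 44 per group.

44 per group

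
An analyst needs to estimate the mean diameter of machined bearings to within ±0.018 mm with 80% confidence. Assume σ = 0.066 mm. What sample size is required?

For a mean, the margin of error is E = z·σ/√n, so n = (zσ/E)².
At 80% confidence, z = 1.282.
n = (1.282 × 0.066 / 0.018)² = 22.10
Round up: n = 23.

23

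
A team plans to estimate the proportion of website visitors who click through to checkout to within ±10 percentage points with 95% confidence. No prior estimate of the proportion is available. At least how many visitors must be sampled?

97

For a proportion with margin E = 0.1 at 95% confidence, z = 1.960.
With no prior estimate, use p = 0.5, which maximizes p(1−p) at 0.25.
n = 0.25 × (z/E)² = 0.25 × (1.960/0.1)² = 96.04
Round up: n = 97.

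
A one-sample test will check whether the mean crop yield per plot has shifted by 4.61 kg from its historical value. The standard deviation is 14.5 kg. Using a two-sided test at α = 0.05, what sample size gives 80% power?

For a one-sample z-test, n = ((z_{α/2} + z_β)·σ/δ)².
z_{α/2} = 1.960 (two-sided α = 0.05); z_β = 0.842 (power 80% → β = 0.2).
n = (2.802 × 14.5 / 4.61)² = 77.67
Round up: n = 78.

78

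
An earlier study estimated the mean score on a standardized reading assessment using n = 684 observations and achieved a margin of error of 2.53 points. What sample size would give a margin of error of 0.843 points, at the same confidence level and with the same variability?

Margin of error scales as 1/√n, so n₂ = n₁·(E₁/E₂)².
n₂ = 684 × (2.53/0.843)² = 684 × 9.007 = 6160.79
Round up: n₂ = 6161.

6161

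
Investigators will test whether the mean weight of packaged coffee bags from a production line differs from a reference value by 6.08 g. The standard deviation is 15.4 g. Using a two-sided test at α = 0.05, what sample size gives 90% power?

68

For a one-sample z-test, n = ((z_{α/2} + z_β)·σ/δ)².
z_{α/2} = 1.960 (two-sided α = 0.05); z_β = 1.282 (power 90% → β = 0.1).
n = (3.242 × 15.4 / 6.08)² = 67.43
Round up: n = 68.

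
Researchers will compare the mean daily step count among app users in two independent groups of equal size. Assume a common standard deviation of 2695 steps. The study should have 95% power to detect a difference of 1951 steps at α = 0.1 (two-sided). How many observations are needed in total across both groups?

For two equal groups, n per group = 2·((z_{α/2} + z_β)·σ/δ)².
z_{α/2} = 1.645; z_β = 1.645 (power 95%).
n = 2 × (3.290 × 2695 / 1951)² = 2 × 20.65 = 41.30
Round up: n = 42 per group.
Total across both groups: 2 × 42 = 84.

84 total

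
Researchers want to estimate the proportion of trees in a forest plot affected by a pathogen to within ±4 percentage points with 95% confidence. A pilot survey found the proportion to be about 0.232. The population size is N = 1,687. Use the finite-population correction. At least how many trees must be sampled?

342

For a proportion with margin E = 0.04 at 95% confidence, z = 1.960.
n = p̂(1−p̂)(z/E)² = 0.232 × 0.768 × (1.960/0.04)² = 427.80 — call this n₀.
Finite-population correction with N = 1,687: n = n₀ / (1 + (n₀−1)/N) = 427.80 / 1.253 = 341.42
Round up: n = 342.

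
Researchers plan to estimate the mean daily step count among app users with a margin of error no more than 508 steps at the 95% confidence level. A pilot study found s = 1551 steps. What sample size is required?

36

For a mean, the margin of error is E = z·σ/√n, so n = (zσ/E)².
At 95% confidence, z = 1.960.
n = (1.960 × 1551 / 508)² = 35.81
Round up: n = 36.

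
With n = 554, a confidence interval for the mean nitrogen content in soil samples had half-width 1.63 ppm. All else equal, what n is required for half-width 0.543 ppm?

Margin of error scales as 1/√n, so n₂ = n₁·(E₁/E₂)².
n₂ = 554 × (1.63/0.543)² = 554 × 9.011 = 4992.09
Round up: n₂ = 4993.

4993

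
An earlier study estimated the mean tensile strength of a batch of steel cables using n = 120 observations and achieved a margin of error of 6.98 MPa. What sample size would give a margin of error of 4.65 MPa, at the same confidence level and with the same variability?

271

Margin of error scales as 1/√n, so n₂ = n₁·(E₁/E₂)².
n₂ = 120 × (6.98/4.65)² = 120 × 2.253 = 270.36
Round up: n₂ = 271.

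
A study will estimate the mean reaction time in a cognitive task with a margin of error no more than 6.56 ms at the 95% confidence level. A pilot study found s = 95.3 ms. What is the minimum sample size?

For a mean, the margin of error is E = z·σ/√n, so n = (zσ/E)².
At 95% confidence, z = 1.960.
n = (1.960 × 95.3 / 6.56)² = 810.76
Round up: n = 811.

811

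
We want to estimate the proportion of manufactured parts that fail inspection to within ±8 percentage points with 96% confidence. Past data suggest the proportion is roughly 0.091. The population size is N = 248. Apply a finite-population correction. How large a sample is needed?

For a proportion with margin E = 0.08 at 96% confidence, z = 2.054.
n = p̂(1−p̂)(z/E)² = 0.091 × 0.909 × (2.054/0.08)² = 54.53 — call this n₀.
Finite-population correction with N = 248: n = n₀ / (1 + (n₀−1)/N) = 54.53 / 1.216 = 44.84
Round up: n = 45.

45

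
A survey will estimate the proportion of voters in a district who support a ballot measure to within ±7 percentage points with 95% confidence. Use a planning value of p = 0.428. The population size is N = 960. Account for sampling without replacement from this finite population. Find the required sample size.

161

For a proportion with margin E = 0.07 at 95% confidence, z = 1.960.
n = p̂(1−p̂)(z/E)² = 0.428 × 0.572 × (1.960/0.07)² = 191.94 — call this n₀.
Finite-population correction with N = 960: n = n₀ / (1 + (n₀−1)/N) = 191.94 / 1.199 = 160.08
Round up: n = 161.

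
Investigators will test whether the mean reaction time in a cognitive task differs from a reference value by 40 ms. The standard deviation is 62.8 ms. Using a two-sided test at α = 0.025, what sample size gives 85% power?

n = 27

For a one-sample z-test, n = ((z_{α/2} + z_β)·σ/δ)².
z_{α/2} = 2.241 (two-sided α = 0.025); z_β = 1.036 (power 85% → β = 0.15).
n = (3.277 × 62.8 / 40)² = 26.47
Round up: n = 27.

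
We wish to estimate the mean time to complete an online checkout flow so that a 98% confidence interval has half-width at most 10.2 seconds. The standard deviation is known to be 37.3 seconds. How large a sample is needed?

73

For a mean, the margin of error is E = z·σ/√n, so n = (zσ/E)².
At 98% confidence, z = 2.326.
n = (2.326 × 37.3 / 10.2)² = 72.35
Round up: n = 73.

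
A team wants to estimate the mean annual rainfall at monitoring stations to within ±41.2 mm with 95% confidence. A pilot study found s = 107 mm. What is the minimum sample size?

For a mean, the margin of error is E = z·σ/√n, so n = (zσ/E)².
At 95% confidence, z = 1.960.
n = (1.960 × 107 / 41.2)² = 25.91
Round up: n = 26.

n = 26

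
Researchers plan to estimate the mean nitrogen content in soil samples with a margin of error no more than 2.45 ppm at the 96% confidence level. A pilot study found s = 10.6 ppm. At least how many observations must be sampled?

79

For a mean, the margin of error is E = z·σ/√n, so n = (zσ/E)².
At 96% confidence, z = 2.054.
n = (2.054 × 10.6 / 2.45)² = 78.97
Round up: n = 79.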